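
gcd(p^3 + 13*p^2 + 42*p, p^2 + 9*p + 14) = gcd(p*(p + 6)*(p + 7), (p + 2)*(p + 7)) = p + 7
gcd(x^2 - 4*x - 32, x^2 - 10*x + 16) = x - 8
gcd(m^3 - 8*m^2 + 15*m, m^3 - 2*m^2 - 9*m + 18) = m - 3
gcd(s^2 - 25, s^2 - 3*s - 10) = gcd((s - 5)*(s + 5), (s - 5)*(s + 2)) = s - 5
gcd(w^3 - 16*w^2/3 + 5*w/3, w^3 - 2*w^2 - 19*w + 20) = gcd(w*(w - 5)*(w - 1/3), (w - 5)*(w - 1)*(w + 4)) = w - 5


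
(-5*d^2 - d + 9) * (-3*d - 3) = 15*d^3 + 18*d^2 - 24*d - 27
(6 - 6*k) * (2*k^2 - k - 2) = -12*k^3 + 18*k^2 + 6*k - 12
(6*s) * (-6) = -36*s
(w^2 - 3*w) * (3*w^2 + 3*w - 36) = 3*w^4 - 6*w^3 - 45*w^2 + 108*w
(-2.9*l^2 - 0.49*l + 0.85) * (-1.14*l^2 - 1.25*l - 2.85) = 3.306*l^4 + 4.1836*l^3 + 7.9085*l^2 + 0.334*l - 2.4225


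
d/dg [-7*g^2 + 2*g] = 2 - 14*g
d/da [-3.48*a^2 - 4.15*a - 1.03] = -6.96*a - 4.15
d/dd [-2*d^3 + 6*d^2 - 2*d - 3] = -6*d^2 + 12*d - 2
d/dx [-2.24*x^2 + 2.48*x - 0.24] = 2.48 - 4.48*x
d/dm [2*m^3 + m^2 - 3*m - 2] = 6*m^2 + 2*m - 3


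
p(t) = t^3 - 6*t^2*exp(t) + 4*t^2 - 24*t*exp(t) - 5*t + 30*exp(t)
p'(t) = -6*t^2*exp(t) + 3*t^2 - 36*t*exp(t) + 8*t + 6*exp(t) - 5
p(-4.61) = 10.22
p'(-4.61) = 22.32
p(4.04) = -9259.05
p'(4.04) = -13412.56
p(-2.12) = 25.52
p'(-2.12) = -1.83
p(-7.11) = -121.75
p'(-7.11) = 89.74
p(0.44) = 27.04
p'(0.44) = -17.98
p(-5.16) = -5.12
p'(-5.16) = 33.78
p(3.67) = -5366.87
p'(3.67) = -8057.76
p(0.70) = 19.46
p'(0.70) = -42.51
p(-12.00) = -1092.00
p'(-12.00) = 331.00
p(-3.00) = 26.39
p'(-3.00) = 0.99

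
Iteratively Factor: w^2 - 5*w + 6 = (w - 2)*(w - 3)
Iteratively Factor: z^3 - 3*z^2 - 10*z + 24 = (z - 4)*(z^2 + z - 6) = (z - 4)*(z - 2)*(z + 3)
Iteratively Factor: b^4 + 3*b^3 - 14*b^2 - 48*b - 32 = (b + 4)*(b^3 - b^2 - 10*b - 8) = (b - 4)*(b + 4)*(b^2 + 3*b + 2) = (b - 4)*(b + 1)*(b + 4)*(b + 2)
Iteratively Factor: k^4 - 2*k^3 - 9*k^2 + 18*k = (k - 2)*(k^3 - 9*k) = (k - 2)*(k + 3)*(k^2 - 3*k) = k*(k - 2)*(k + 3)*(k - 3)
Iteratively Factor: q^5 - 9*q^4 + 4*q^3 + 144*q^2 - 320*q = (q - 5)*(q^4 - 4*q^3 - 16*q^2 + 64*q) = (q - 5)*(q + 4)*(q^3 - 8*q^2 + 16*q) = q*(q - 5)*(q + 4)*(q^2 - 8*q + 16) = q*(q - 5)*(q - 4)*(q + 4)*(q - 4)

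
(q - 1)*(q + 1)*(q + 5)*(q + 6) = q^4 + 11*q^3 + 29*q^2 - 11*q - 30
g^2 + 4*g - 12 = (g - 2)*(g + 6)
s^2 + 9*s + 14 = (s + 2)*(s + 7)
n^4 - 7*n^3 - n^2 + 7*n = n*(n - 7)*(n - 1)*(n + 1)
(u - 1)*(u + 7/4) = u^2 + 3*u/4 - 7/4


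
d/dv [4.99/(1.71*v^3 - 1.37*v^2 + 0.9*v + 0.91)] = (-25.5987*v^2 + 13.6726*v - 4.491)/(1.71*v^3 - 1.37*v^2 + 0.9*v + 0.91)^2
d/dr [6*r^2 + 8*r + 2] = 12*r + 8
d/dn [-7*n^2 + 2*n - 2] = 2 - 14*n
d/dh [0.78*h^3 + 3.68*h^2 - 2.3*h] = 2.34*h^2 + 7.36*h - 2.3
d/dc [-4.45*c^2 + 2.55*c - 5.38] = 2.55 - 8.9*c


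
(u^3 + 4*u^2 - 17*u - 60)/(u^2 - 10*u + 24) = (u^2 + 8*u + 15)/(u - 6)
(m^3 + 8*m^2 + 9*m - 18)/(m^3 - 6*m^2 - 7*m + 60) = (m^2 + 5*m - 6)/(m^2 - 9*m + 20)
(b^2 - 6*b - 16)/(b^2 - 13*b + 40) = (b + 2)/(b - 5)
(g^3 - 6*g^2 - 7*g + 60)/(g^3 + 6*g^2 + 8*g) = (g^3 - 6*g^2 - 7*g + 60)/(g*(g^2 + 6*g + 8))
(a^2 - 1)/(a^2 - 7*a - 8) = (a - 1)/(a - 8)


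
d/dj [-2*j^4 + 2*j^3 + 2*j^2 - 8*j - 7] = -8*j^3 + 6*j^2 + 4*j - 8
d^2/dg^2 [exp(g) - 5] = exp(g)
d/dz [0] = 0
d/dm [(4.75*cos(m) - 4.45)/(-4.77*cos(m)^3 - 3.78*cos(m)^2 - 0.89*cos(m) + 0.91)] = (-45.315*cos(m)^3 + 45.7245*cos(m)^2 + 33.642*cos(m) - 0.362)*sin(m)/(22.7529*cos(m)^6 + 36.0612*cos(m)^5 + 22.779*cos(m)^4 - 1.953*cos(m)^3 - 6.0875*cos(m)^2 - 1.6198*cos(m) + 0.8281)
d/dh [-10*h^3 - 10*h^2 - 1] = 10*h*(-3*h - 2)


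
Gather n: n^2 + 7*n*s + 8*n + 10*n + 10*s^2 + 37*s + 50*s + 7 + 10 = n^2 + n*(7*s + 18) + 10*s^2 + 87*s + 17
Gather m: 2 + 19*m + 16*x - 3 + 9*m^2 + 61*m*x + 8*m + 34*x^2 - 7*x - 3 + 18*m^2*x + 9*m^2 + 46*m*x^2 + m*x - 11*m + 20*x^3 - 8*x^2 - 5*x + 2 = m^2*(18*x + 18) + m*(46*x^2 + 62*x + 16) + 20*x^3 + 26*x^2 + 4*x - 2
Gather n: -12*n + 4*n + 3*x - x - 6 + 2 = -8*n + 2*x - 4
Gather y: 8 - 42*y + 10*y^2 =10*y^2 - 42*y + 8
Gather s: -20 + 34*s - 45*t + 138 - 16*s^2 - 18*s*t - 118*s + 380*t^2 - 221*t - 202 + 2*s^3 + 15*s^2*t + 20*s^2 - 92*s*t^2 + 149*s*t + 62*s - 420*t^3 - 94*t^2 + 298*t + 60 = 2*s^3 + s^2*(15*t + 4) + s*(-92*t^2 + 131*t - 22) - 420*t^3 + 286*t^2 + 32*t - 24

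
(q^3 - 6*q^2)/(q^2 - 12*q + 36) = q^2/(q - 6)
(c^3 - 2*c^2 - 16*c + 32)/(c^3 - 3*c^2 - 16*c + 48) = (c - 2)/(c - 3)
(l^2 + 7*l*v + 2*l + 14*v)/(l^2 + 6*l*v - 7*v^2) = (-l - 2)/(-l + v)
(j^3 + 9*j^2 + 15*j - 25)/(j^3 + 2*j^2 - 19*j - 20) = (j^2 + 4*j - 5)/(j^2 - 3*j - 4)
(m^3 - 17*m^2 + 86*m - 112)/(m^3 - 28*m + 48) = (m^2 - 15*m + 56)/(m^2 + 2*m - 24)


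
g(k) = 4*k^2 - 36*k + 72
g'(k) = 8*k - 36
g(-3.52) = 248.28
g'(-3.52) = -64.16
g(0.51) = 54.68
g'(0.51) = -31.92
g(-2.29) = 175.42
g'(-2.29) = -54.32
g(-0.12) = 76.38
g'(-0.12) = -36.96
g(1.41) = 29.19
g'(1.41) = -24.72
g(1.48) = 27.48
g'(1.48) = -24.16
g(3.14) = -1.60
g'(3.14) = -10.88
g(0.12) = 67.74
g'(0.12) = -35.04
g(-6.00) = 432.00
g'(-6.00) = -84.00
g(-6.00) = 432.00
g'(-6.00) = -84.00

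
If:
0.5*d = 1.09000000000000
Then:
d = 2.18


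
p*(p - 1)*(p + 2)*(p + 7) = p^4 + 8*p^3 + 5*p^2 - 14*p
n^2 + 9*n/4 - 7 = (n - 7/4)*(n + 4)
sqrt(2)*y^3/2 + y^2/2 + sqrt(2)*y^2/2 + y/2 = y*(y + sqrt(2)/2)*(sqrt(2)*y/2 + sqrt(2)/2)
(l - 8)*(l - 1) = l^2 - 9*l + 8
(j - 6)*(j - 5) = j^2 - 11*j + 30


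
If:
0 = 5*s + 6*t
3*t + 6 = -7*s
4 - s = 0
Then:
No Solution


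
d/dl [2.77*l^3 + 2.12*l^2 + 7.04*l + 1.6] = 8.31*l^2 + 4.24*l + 7.04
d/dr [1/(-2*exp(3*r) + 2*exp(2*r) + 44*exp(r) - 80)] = (3*exp(2*r)/2 - exp(r) - 11)*exp(r)/(exp(3*r) - exp(2*r) - 22*exp(r) + 40)^2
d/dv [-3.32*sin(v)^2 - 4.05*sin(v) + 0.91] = -(6.64*sin(v) + 4.05)*cos(v)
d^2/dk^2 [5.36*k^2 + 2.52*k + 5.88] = 10.7200000000000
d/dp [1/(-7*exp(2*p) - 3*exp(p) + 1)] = (14*exp(p) + 3)*exp(p)/(7*exp(2*p) + 3*exp(p) - 1)^2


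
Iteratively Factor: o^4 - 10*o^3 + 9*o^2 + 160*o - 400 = (o - 5)*(o^3 - 5*o^2 - 16*o + 80) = (o - 5)^2*(o^2 - 16) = (o - 5)^2*(o + 4)*(o - 4)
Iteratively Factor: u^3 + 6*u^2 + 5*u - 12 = (u + 4)*(u^2 + 2*u - 3) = (u - 1)*(u + 4)*(u + 3)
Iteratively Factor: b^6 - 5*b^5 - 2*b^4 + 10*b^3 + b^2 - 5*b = (b - 1)*(b^5 - 4*b^4 - 6*b^3 + 4*b^2 + 5*b) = (b - 5)*(b - 1)*(b^4 + b^3 - b^2 - b) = b*(b - 5)*(b - 1)*(b^3 + b^2 - b - 1) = b*(b - 5)*(b - 1)*(b + 1)*(b^2 - 1) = b*(b - 5)*(b - 1)^2*(b + 1)*(b + 1)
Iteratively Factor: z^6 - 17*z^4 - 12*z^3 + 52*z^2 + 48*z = (z + 3)*(z^5 - 3*z^4 - 8*z^3 + 12*z^2 + 16*z) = z*(z + 3)*(z^4 - 3*z^3 - 8*z^2 + 12*z + 16) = z*(z + 1)*(z + 3)*(z^3 - 4*z^2 - 4*z + 16) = z*(z + 1)*(z + 2)*(z + 3)*(z^2 - 6*z + 8) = z*(z - 2)*(z + 1)*(z + 2)*(z + 3)*(z - 4)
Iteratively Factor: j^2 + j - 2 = (j + 2)*(j - 1)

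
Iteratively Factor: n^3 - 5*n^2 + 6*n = (n)*(n^2 - 5*n + 6) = n*(n - 2)*(n - 3)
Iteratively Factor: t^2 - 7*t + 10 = (t - 2)*(t - 5)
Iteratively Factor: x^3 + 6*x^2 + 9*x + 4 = (x + 4)*(x^2 + 2*x + 1) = (x + 1)*(x + 4)*(x + 1)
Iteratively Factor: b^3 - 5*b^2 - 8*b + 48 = (b + 3)*(b^2 - 8*b + 16) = (b - 4)*(b + 3)*(b - 4)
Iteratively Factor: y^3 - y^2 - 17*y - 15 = (y + 3)*(y^2 - 4*y - 5) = (y - 5)*(y + 3)*(y + 1)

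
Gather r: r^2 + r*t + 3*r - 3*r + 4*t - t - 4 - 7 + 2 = r^2 + r*t + 3*t - 9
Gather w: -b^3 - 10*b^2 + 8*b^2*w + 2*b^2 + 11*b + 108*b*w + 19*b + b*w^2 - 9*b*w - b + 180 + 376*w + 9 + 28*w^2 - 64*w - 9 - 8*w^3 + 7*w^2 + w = -b^3 - 8*b^2 + 29*b - 8*w^3 + w^2*(b + 35) + w*(8*b^2 + 99*b + 313) + 180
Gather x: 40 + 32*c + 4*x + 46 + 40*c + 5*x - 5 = 72*c + 9*x + 81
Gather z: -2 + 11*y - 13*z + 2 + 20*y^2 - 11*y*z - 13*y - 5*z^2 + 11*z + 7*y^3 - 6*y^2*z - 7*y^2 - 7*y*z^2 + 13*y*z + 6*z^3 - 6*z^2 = 7*y^3 + 13*y^2 - 2*y + 6*z^3 + z^2*(-7*y - 11) + z*(-6*y^2 + 2*y - 2)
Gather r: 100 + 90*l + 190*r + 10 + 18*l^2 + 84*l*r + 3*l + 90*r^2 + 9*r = 18*l^2 + 93*l + 90*r^2 + r*(84*l + 199) + 110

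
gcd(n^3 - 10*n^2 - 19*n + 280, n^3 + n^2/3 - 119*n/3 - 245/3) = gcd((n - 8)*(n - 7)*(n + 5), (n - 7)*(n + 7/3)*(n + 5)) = n^2 - 2*n - 35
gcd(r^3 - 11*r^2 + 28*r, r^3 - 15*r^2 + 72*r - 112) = r^2 - 11*r + 28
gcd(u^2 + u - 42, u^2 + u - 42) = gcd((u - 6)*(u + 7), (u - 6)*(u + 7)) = u^2 + u - 42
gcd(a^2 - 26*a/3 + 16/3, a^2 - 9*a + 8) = a - 8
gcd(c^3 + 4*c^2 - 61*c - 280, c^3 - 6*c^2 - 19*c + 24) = c - 8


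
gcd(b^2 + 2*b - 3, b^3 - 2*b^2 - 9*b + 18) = b + 3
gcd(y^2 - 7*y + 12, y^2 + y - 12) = y - 3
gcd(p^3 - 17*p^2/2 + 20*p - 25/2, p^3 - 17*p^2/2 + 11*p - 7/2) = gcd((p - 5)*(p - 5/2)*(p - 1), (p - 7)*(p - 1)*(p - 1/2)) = p - 1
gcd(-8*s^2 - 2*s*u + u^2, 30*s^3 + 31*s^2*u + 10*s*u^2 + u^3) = 2*s + u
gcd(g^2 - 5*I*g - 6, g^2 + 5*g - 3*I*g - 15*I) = g - 3*I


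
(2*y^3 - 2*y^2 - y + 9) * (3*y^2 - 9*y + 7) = 6*y^5 - 24*y^4 + 29*y^3 + 22*y^2 - 88*y + 63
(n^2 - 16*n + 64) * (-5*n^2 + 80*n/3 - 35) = -5*n^4 + 320*n^3/3 - 2345*n^2/3 + 6800*n/3 - 2240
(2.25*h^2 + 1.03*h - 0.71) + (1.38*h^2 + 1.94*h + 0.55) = 3.63*h^2 + 2.97*h - 0.16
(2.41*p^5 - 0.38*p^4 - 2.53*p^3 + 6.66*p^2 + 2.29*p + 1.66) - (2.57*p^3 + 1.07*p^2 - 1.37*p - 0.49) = 2.41*p^5 - 0.38*p^4 - 5.1*p^3 + 5.59*p^2 + 3.66*p + 2.15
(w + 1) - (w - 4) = 5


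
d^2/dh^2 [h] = 0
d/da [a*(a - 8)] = 2*a - 8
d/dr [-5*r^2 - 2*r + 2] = -10*r - 2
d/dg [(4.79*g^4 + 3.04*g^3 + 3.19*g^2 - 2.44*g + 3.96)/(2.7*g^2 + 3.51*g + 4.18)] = (25.866*g^5 + 58.6467*g^4 + 101.4296*g^3 + 55.9065*g^2 + 5.2844*g - 24.0988)/(7.29*g^4 + 18.954*g^3 + 34.8921*g^2 + 29.3436*g + 17.4724)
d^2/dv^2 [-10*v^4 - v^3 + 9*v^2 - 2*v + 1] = -120*v^2 - 6*v + 18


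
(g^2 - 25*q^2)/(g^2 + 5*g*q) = (g - 5*q)/g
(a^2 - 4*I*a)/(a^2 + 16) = a/(a + 4*I)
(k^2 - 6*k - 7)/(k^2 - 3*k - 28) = (k + 1)/(k + 4)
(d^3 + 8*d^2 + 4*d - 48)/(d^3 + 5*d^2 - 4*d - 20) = (d^2 + 10*d + 24)/(d^2 + 7*d + 10)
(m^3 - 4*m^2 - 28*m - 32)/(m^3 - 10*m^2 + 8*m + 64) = (m + 2)/(m - 4)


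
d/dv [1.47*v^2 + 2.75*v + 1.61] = 2.94*v + 2.75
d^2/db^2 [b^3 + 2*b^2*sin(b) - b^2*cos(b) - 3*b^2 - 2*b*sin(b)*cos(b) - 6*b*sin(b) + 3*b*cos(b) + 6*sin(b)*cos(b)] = -2*b^2*sin(b) + b^2*cos(b) + 10*b*sin(b) + 4*b*sin(2*b) + 5*b*cos(b) + 6*b - 2*sin(b) - 12*sin(2*b) - 14*cos(b) - 4*cos(2*b) - 6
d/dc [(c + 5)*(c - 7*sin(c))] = c - (c + 5)*(7*cos(c) - 1) - 7*sin(c)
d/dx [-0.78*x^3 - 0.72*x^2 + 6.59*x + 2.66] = -2.34*x^2 - 1.44*x + 6.59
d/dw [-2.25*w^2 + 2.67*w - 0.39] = 2.67 - 4.5*w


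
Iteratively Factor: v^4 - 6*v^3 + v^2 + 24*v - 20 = (v + 2)*(v^3 - 8*v^2 + 17*v - 10) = (v - 5)*(v + 2)*(v^2 - 3*v + 2) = (v - 5)*(v - 2)*(v + 2)*(v - 1)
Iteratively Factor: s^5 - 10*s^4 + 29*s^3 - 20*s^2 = (s)*(s^4 - 10*s^3 + 29*s^2 - 20*s) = s*(s - 5)*(s^3 - 5*s^2 + 4*s) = s*(s - 5)*(s - 4)*(s^2 - s) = s^2*(s - 5)*(s - 4)*(s - 1)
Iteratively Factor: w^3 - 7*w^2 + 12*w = (w)*(w^2 - 7*w + 12) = w*(w - 4)*(w - 3)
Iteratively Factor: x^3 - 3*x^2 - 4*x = (x + 1)*(x^2 - 4*x) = x*(x + 1)*(x - 4)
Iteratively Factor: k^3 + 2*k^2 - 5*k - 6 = (k + 1)*(k^2 + k - 6) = (k + 1)*(k + 3)*(k - 2)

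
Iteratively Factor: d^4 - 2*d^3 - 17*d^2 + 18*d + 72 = (d + 2)*(d^3 - 4*d^2 - 9*d + 36) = (d - 4)*(d + 2)*(d^2 - 9) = (d - 4)*(d - 3)*(d + 2)*(d + 3)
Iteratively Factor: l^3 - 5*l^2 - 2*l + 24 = (l - 4)*(l^2 - l - 6) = (l - 4)*(l - 3)*(l + 2)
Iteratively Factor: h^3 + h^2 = (h + 1)*(h^2) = h*(h + 1)*(h)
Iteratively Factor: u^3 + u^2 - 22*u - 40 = (u + 2)*(u^2 - u - 20) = (u + 2)*(u + 4)*(u - 5)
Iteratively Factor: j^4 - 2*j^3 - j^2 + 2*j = (j - 2)*(j^3 - j) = (j - 2)*(j + 1)*(j^2 - j) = j*(j - 2)*(j + 1)*(j - 1)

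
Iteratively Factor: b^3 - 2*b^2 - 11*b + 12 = (b - 4)*(b^2 + 2*b - 3) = (b - 4)*(b + 3)*(b - 1)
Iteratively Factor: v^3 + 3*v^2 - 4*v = (v + 4)*(v^2 - v) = v*(v + 4)*(v - 1)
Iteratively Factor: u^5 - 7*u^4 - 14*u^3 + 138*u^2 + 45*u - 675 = (u - 3)*(u^4 - 4*u^3 - 26*u^2 + 60*u + 225) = (u - 3)*(u + 3)*(u^3 - 7*u^2 - 5*u + 75) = (u - 5)*(u - 3)*(u + 3)*(u^2 - 2*u - 15) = (u - 5)^2*(u - 3)*(u + 3)*(u + 3)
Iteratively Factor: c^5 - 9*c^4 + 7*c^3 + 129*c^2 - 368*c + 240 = (c + 4)*(c^4 - 13*c^3 + 59*c^2 - 107*c + 60) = (c - 3)*(c + 4)*(c^3 - 10*c^2 + 29*c - 20) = (c - 4)*(c - 3)*(c + 4)*(c^2 - 6*c + 5) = (c - 4)*(c - 3)*(c - 1)*(c + 4)*(c - 5)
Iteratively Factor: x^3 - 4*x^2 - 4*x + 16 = (x + 2)*(x^2 - 6*x + 8) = (x - 4)*(x + 2)*(x - 2)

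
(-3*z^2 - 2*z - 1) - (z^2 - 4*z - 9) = -4*z^2 + 2*z + 8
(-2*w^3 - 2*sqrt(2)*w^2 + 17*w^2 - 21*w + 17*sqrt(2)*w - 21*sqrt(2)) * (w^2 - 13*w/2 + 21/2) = -2*w^5 - 2*sqrt(2)*w^4 + 30*w^4 - 305*w^3/2 + 30*sqrt(2)*w^3 - 305*sqrt(2)*w^2/2 + 315*w^2 - 441*w/2 + 315*sqrt(2)*w - 441*sqrt(2)/2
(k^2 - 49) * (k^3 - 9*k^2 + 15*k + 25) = k^5 - 9*k^4 - 34*k^3 + 466*k^2 - 735*k - 1225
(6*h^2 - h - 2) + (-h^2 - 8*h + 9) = 5*h^2 - 9*h + 7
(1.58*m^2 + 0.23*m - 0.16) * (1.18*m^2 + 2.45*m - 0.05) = 1.8644*m^4 + 4.1424*m^3 + 0.2957*m^2 - 0.4035*m + 0.008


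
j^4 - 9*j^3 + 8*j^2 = j^2*(j - 8)*(j - 1)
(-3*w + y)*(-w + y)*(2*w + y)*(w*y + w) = 6*w^4*y + 6*w^4 - 5*w^3*y^2 - 5*w^3*y - 2*w^2*y^3 - 2*w^2*y^2 + w*y^4 + w*y^3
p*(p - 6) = p^2 - 6*p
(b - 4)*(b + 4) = b^2 - 16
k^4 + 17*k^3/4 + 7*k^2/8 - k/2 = k*(k - 1/4)*(k + 1/2)*(k + 4)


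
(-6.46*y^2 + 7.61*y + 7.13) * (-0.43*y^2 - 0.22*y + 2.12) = 2.7778*y^4 - 1.8511*y^3 - 18.4353*y^2 + 14.5646*y + 15.1156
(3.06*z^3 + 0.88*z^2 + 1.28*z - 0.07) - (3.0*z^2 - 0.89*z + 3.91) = 3.06*z^3 - 2.12*z^2 + 2.17*z - 3.98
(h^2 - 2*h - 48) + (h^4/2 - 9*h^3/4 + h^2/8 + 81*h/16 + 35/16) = h^4/2 - 9*h^3/4 + 9*h^2/8 + 49*h/16 - 733/16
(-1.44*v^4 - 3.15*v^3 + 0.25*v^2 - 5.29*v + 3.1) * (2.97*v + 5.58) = -4.2768*v^5 - 17.3907*v^4 - 16.8345*v^3 - 14.3163*v^2 - 20.3112*v + 17.298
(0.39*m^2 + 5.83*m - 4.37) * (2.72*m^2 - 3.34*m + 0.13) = 1.0608*m^4 + 14.555*m^3 - 31.3079*m^2 + 15.3537*m - 0.5681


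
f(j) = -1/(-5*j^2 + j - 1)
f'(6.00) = 0.00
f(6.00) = 0.01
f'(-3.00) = 0.01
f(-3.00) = 0.02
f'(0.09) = 0.11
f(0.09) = 1.05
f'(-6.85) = 0.00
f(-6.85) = 0.00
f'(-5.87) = 0.00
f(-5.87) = 0.01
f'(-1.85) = 0.05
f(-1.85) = 0.05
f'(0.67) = -0.86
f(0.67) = 0.39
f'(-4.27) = 0.00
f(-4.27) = 0.01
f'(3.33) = -0.01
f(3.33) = 0.02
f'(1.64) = -0.09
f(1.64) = 0.08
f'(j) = -(10*j - 1)/(-5*j^2 + j - 1)^2 = (1 - 10*j)/(5*j^2 - j + 1)^2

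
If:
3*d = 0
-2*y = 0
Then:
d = 0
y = 0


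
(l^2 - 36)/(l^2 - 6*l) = (l + 6)/l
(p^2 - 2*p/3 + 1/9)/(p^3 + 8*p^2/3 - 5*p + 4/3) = (p - 1/3)/(p^2 + 3*p - 4)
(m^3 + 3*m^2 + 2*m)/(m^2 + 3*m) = (m^2 + 3*m + 2)/(m + 3)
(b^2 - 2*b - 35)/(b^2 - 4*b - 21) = (b + 5)/(b + 3)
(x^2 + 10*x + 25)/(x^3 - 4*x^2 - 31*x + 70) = (x + 5)/(x^2 - 9*x + 14)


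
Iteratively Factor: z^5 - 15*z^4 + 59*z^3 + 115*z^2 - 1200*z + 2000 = (z - 5)*(z^4 - 10*z^3 + 9*z^2 + 160*z - 400) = (z - 5)^2*(z^3 - 5*z^2 - 16*z + 80) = (z - 5)^2*(z + 4)*(z^2 - 9*z + 20) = (z - 5)^3*(z + 4)*(z - 4)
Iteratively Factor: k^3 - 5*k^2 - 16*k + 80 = (k + 4)*(k^2 - 9*k + 20) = (k - 4)*(k + 4)*(k - 5)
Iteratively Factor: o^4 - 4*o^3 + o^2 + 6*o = (o - 2)*(o^3 - 2*o^2 - 3*o) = (o - 2)*(o + 1)*(o^2 - 3*o) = (o - 3)*(o - 2)*(o + 1)*(o)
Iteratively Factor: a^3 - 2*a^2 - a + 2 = (a + 1)*(a^2 - 3*a + 2) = (a - 2)*(a + 1)*(a - 1)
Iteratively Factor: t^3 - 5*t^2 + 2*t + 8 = (t - 2)*(t^2 - 3*t - 4) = (t - 4)*(t - 2)*(t + 1)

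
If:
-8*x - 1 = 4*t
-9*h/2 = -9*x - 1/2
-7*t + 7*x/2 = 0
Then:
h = -4/45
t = -1/20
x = -1/10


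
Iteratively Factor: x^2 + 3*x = (x + 3)*(x)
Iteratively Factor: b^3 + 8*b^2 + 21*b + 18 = (b + 3)*(b^2 + 5*b + 6) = (b + 2)*(b + 3)*(b + 3)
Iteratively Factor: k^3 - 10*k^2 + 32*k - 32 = (k - 4)*(k^2 - 6*k + 8) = (k - 4)*(k - 2)*(k - 4)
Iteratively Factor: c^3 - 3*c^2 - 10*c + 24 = (c + 3)*(c^2 - 6*c + 8) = (c - 4)*(c + 3)*(c - 2)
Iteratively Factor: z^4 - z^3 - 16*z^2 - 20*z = (z)*(z^3 - z^2 - 16*z - 20) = z*(z + 2)*(z^2 - 3*z - 10) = z*(z + 2)^2*(z - 5)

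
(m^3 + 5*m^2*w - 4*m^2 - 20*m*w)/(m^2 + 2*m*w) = (m^2 + 5*m*w - 4*m - 20*w)/(m + 2*w)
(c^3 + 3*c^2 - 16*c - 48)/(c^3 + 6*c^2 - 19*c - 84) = (c + 4)/(c + 7)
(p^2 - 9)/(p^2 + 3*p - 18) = (p + 3)/(p + 6)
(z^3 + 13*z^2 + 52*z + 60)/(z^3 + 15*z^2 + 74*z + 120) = (z + 2)/(z + 4)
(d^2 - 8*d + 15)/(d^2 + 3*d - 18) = (d - 5)/(d + 6)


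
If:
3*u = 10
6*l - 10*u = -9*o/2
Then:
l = 50/9 - 3*o/4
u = 10/3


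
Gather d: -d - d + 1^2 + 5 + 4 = 10 - 2*d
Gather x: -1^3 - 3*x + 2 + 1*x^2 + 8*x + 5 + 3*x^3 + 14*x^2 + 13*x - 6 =3*x^3 + 15*x^2 + 18*x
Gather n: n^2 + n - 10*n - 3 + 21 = n^2 - 9*n + 18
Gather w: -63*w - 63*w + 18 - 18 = -126*w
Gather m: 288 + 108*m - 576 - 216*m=-108*m - 288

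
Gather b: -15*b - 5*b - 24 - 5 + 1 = -20*b - 28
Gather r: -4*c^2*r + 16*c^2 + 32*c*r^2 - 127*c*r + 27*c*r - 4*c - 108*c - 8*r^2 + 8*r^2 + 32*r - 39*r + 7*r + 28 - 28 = 16*c^2 + 32*c*r^2 - 112*c + r*(-4*c^2 - 100*c)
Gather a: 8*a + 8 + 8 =8*a + 16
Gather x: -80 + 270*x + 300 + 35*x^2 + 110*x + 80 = 35*x^2 + 380*x + 300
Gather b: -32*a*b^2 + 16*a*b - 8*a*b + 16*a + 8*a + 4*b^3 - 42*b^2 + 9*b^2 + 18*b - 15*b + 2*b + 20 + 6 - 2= 24*a + 4*b^3 + b^2*(-32*a - 33) + b*(8*a + 5) + 24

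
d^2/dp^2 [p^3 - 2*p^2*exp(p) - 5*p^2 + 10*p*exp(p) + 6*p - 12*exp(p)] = -2*p^2*exp(p) + 2*p*exp(p) + 6*p + 4*exp(p) - 10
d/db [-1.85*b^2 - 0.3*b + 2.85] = -3.7*b - 0.3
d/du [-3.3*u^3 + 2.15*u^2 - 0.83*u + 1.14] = -9.9*u^2 + 4.3*u - 0.83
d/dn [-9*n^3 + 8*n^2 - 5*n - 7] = -27*n^2 + 16*n - 5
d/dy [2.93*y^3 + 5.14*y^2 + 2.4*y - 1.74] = 8.79*y^2 + 10.28*y + 2.4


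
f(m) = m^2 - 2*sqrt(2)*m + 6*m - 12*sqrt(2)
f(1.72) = -8.56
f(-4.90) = -8.50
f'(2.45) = 8.07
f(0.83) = -13.65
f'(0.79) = 4.75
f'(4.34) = 11.85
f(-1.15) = -19.30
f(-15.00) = 160.46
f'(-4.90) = -6.63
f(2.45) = -3.20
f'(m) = 2*m - 2*sqrt(2) + 6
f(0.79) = -13.84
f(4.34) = 15.63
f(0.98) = -12.90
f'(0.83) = 4.83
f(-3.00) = -17.49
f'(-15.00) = -26.83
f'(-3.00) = -2.83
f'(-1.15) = 0.87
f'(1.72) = 6.61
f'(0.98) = 5.13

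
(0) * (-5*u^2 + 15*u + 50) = 0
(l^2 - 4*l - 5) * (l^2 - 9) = l^4 - 4*l^3 - 14*l^2 + 36*l + 45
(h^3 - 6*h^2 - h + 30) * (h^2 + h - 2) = h^5 - 5*h^4 - 9*h^3 + 41*h^2 + 32*h - 60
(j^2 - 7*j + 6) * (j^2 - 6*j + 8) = j^4 - 13*j^3 + 56*j^2 - 92*j + 48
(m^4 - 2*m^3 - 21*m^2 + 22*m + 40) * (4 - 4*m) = -4*m^5 + 12*m^4 + 76*m^3 - 172*m^2 - 72*m + 160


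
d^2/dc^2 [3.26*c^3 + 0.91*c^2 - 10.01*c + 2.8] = 19.56*c + 1.82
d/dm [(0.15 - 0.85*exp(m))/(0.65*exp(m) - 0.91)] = 0.676*exp(m)/(0.65*exp(m) - 0.91)^2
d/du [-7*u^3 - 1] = -21*u^2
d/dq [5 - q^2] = -2*q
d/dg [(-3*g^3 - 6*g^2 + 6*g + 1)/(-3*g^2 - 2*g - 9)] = (9*g^4 + 12*g^3 + 111*g^2 + 114*g - 52)/(9*g^4 + 12*g^3 + 58*g^2 + 36*g + 81)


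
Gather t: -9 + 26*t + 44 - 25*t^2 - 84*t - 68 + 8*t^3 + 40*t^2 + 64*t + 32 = 8*t^3 + 15*t^2 + 6*t - 1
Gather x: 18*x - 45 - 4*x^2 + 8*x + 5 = -4*x^2 + 26*x - 40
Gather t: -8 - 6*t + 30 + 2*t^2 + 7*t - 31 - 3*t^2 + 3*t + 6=-t^2 + 4*t - 3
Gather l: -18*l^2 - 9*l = -18*l^2 - 9*l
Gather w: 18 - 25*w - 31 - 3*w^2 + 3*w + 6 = -3*w^2 - 22*w - 7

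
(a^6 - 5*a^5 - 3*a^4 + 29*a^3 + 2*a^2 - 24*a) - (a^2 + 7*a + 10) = a^6 - 5*a^5 - 3*a^4 + 29*a^3 + a^2 - 31*a - 10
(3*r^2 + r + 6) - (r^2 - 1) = 2*r^2 + r + 7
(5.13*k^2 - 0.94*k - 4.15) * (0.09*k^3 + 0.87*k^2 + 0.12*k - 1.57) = 0.4617*k^5 + 4.3785*k^4 - 0.5757*k^3 - 11.7774*k^2 + 0.9778*k + 6.5155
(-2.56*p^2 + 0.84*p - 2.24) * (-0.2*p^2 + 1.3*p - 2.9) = 0.512*p^4 - 3.496*p^3 + 8.964*p^2 - 5.348*p + 6.496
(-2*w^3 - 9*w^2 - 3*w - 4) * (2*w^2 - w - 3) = -4*w^5 - 16*w^4 + 9*w^3 + 22*w^2 + 13*w + 12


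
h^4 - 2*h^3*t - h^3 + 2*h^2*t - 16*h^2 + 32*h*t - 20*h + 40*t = (h - 5)*(h + 2)^2*(h - 2*t)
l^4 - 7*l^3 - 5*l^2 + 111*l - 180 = (l - 5)*(l - 3)^2*(l + 4)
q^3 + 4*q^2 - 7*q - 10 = (q - 2)*(q + 1)*(q + 5)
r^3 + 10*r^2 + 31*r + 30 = (r + 2)*(r + 3)*(r + 5)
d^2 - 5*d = d*(d - 5)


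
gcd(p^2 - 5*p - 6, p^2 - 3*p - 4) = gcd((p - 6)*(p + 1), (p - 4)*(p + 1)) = p + 1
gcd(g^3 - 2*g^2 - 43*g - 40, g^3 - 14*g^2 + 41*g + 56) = g^2 - 7*g - 8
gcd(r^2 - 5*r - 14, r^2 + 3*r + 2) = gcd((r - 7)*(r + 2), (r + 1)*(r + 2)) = r + 2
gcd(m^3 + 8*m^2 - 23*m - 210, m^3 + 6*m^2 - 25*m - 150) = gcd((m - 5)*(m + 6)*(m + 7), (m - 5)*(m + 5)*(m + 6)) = m^2 + m - 30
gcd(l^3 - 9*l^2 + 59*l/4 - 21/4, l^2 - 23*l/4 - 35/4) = l - 7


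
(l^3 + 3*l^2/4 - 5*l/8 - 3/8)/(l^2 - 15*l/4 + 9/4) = (2*l^2 + 3*l + 1)/(2*(l - 3))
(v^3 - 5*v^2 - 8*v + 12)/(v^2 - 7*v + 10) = (v^3 - 5*v^2 - 8*v + 12)/(v^2 - 7*v + 10)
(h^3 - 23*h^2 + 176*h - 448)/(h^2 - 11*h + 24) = (h^2 - 15*h + 56)/(h - 3)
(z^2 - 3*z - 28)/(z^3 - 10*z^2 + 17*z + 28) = (z + 4)/(z^2 - 3*z - 4)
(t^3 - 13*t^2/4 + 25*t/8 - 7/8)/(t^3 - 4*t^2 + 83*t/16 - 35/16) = 2*(2*t - 1)/(4*t - 5)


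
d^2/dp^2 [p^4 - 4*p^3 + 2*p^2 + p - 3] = 12*p^2 - 24*p + 4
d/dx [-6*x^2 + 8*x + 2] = 8 - 12*x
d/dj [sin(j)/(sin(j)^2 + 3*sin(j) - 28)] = (cos(j)^2 - 29)*cos(j)/((sin(j) - 4)^2*(sin(j) + 7)^2)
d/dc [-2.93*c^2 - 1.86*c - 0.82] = -5.86*c - 1.86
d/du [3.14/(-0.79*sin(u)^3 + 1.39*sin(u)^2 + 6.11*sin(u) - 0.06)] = (7.4418*sin(u)^2 - 8.7292*sin(u) - 19.1854)*cos(u)/(0.79*sin(u)^3 - 1.39*sin(u)^2 - 6.11*sin(u) + 0.06)^2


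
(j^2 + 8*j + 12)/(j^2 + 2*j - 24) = (j + 2)/(j - 4)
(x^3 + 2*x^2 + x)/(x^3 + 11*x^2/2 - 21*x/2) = 2*(x^2 + 2*x + 1)/(2*x^2 + 11*x - 21)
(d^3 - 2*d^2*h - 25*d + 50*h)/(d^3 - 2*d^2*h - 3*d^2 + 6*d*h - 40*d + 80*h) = (d - 5)/(d - 8)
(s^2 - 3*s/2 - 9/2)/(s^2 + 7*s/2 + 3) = (s - 3)/(s + 2)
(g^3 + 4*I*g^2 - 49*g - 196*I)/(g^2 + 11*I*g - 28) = (g^2 - 49)/(g + 7*I)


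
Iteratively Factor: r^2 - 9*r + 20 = (r - 4)*(r - 5)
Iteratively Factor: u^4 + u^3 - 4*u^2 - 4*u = (u + 2)*(u^3 - u^2 - 2*u) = (u + 1)*(u + 2)*(u^2 - 2*u) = (u - 2)*(u + 1)*(u + 2)*(u)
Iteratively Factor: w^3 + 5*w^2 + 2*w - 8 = (w + 2)*(w^2 + 3*w - 4) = (w - 1)*(w + 2)*(w + 4)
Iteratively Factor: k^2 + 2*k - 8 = (k - 2)*(k + 4)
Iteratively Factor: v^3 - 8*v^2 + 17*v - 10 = (v - 1)*(v^2 - 7*v + 10) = (v - 2)*(v - 1)*(v - 5)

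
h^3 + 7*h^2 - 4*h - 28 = (h - 2)*(h + 2)*(h + 7)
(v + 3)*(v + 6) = v^2 + 9*v + 18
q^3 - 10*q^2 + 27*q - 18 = (q - 6)*(q - 3)*(q - 1)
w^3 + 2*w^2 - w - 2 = (w - 1)*(w + 1)*(w + 2)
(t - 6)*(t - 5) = t^2 - 11*t + 30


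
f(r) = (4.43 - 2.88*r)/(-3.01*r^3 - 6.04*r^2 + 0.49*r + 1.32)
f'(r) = (4.43 - 2.88*r)*(9.03*r^2 + 12.08*r - 0.49)/(-3.01*r^3 - 6.04*r^2 + 0.49*r + 1.32)^2 - 2.88/(-3.01*r^3 - 6.04*r^2 + 0.49*r + 1.32) = (-17.3376*r^3 + 22.6077*r^2 + 53.5144*r - 5.9723)/(9.0601*r^6 + 36.3608*r^5 + 33.5318*r^4 - 13.8656*r^3 - 15.7055*r^2 + 1.2936*r + 1.7424)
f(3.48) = 0.03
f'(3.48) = -0.01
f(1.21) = -0.08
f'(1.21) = 0.41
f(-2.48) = 1.30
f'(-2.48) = 3.37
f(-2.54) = 1.13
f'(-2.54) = 2.65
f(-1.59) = -3.43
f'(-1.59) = 5.18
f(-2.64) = 0.90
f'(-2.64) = 1.86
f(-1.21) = -2.84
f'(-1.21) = -0.89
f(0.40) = 9.18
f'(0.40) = 140.80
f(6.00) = 0.01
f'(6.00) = -0.00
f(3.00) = 0.03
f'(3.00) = -0.01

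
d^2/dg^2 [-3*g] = 0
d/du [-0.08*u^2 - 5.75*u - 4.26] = -0.16*u - 5.75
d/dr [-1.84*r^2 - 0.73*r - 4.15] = -3.68*r - 0.73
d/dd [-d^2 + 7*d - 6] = 7 - 2*d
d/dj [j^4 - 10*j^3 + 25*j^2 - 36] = 2*j*(2*j^2 - 15*j + 25)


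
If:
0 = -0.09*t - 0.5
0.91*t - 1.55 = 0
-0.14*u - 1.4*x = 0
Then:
No Solution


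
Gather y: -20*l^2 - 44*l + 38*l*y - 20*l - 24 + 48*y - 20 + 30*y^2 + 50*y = -20*l^2 - 64*l + 30*y^2 + y*(38*l + 98) - 44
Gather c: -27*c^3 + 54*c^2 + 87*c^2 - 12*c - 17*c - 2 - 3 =-27*c^3 + 141*c^2 - 29*c - 5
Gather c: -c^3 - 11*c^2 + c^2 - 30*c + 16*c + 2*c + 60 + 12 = -c^3 - 10*c^2 - 12*c + 72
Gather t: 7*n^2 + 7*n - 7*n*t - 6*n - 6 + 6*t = 7*n^2 + n + t*(6 - 7*n) - 6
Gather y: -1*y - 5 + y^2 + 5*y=y^2 + 4*y - 5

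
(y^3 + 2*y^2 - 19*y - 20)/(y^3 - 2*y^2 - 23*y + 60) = (y + 1)/(y - 3)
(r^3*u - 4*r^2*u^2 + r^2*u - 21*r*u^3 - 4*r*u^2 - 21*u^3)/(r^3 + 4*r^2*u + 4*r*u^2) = u*(r^3 - 4*r^2*u + r^2 - 21*r*u^2 - 4*r*u - 21*u^2)/(r*(r^2 + 4*r*u + 4*u^2))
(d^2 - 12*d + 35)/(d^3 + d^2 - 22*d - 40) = (d - 7)/(d^2 + 6*d + 8)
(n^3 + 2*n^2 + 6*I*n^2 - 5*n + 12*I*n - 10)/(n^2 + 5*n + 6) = (n^2 + 6*I*n - 5)/(n + 3)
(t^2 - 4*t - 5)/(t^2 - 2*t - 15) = (t + 1)/(t + 3)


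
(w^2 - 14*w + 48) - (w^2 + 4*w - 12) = 60 - 18*w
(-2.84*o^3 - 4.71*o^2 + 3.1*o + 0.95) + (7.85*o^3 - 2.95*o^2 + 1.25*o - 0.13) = 5.01*o^3 - 7.66*o^2 + 4.35*o + 0.82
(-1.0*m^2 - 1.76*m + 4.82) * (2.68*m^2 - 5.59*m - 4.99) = -2.68*m^4 + 0.8732*m^3 + 27.746*m^2 - 18.1614*m - 24.0518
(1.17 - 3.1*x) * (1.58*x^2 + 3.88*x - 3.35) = -4.898*x^3 - 10.1794*x^2 + 14.9246*x - 3.9195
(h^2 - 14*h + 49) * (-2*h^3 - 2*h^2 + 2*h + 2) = -2*h^5 + 26*h^4 - 68*h^3 - 124*h^2 + 70*h + 98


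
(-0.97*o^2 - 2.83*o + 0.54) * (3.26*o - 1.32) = -3.1622*o^3 - 7.9454*o^2 + 5.496*o - 0.7128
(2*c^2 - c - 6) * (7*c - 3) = 14*c^3 - 13*c^2 - 39*c + 18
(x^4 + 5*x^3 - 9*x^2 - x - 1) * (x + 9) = x^5 + 14*x^4 + 36*x^3 - 82*x^2 - 10*x - 9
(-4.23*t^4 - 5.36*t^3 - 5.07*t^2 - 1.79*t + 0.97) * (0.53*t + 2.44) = -2.2419*t^5 - 13.162*t^4 - 15.7655*t^3 - 13.3195*t^2 - 3.8535*t + 2.3668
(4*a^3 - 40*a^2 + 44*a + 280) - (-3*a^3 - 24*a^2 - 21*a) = 7*a^3 - 16*a^2 + 65*a + 280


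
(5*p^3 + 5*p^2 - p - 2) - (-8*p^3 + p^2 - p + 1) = 13*p^3 + 4*p^2 - 3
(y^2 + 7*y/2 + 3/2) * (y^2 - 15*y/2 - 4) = y^4 - 4*y^3 - 115*y^2/4 - 101*y/4 - 6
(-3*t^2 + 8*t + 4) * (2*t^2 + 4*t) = -6*t^4 + 4*t^3 + 40*t^2 + 16*t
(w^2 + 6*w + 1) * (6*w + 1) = 6*w^3 + 37*w^2 + 12*w + 1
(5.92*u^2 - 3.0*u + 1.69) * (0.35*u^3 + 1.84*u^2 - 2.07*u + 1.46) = 2.072*u^5 + 9.8428*u^4 - 17.1829*u^3 + 17.9628*u^2 - 7.8783*u + 2.4674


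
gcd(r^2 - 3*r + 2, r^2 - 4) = r - 2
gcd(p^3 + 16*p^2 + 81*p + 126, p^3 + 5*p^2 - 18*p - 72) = p^2 + 9*p + 18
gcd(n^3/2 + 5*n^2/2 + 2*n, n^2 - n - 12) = 1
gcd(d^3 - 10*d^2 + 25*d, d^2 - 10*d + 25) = d^2 - 10*d + 25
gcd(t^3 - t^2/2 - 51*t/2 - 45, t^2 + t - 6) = t + 3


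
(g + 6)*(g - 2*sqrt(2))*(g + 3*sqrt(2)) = g^3 + sqrt(2)*g^2 + 6*g^2 - 12*g + 6*sqrt(2)*g - 72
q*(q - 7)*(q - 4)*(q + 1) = q^4 - 10*q^3 + 17*q^2 + 28*q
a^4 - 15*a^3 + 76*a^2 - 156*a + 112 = (a - 7)*(a - 4)*(a - 2)^2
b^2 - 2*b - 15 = (b - 5)*(b + 3)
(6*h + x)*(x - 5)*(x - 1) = 6*h*x^2 - 36*h*x + 30*h + x^3 - 6*x^2 + 5*x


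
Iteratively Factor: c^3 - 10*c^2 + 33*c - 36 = (c - 3)*(c^2 - 7*c + 12) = (c - 4)*(c - 3)*(c - 3)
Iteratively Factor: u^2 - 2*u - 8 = (u + 2)*(u - 4)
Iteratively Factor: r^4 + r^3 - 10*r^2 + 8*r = (r - 2)*(r^3 + 3*r^2 - 4*r) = r*(r - 2)*(r^2 + 3*r - 4) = r*(r - 2)*(r + 4)*(r - 1)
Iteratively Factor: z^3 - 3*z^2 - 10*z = (z)*(z^2 - 3*z - 10) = z*(z - 5)*(z + 2)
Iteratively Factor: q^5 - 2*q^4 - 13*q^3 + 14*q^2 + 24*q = (q + 1)*(q^4 - 3*q^3 - 10*q^2 + 24*q) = (q - 2)*(q + 1)*(q^3 - q^2 - 12*q) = q*(q - 2)*(q + 1)*(q^2 - q - 12) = q*(q - 2)*(q + 1)*(q + 3)*(q - 4)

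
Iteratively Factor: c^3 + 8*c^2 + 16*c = (c)*(c^2 + 8*c + 16) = c*(c + 4)*(c + 4)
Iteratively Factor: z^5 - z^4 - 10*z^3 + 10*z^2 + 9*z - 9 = (z - 1)*(z^4 - 10*z^2 + 9) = (z - 1)^2*(z^3 + z^2 - 9*z - 9) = (z - 1)^2*(z + 1)*(z^2 - 9) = (z - 3)*(z - 1)^2*(z + 1)*(z + 3)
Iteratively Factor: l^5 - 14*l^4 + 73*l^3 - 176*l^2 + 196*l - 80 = (l - 2)*(l^4 - 12*l^3 + 49*l^2 - 78*l + 40) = (l - 2)*(l - 1)*(l^3 - 11*l^2 + 38*l - 40) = (l - 4)*(l - 2)*(l - 1)*(l^2 - 7*l + 10) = (l - 4)*(l - 2)^2*(l - 1)*(l - 5)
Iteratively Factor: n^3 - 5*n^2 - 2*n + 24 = (n - 4)*(n^2 - n - 6) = (n - 4)*(n + 2)*(n - 3)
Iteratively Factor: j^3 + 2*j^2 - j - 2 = (j + 2)*(j^2 - 1) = (j - 1)*(j + 2)*(j + 1)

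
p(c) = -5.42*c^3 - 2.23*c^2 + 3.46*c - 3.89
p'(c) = -16.26*c^2 - 4.46*c + 3.46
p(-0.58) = -5.59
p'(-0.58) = 0.58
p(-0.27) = -4.88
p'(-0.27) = 3.48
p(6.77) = -1764.44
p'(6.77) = -771.98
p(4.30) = -461.17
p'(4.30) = -316.37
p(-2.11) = 29.80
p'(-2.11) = -59.52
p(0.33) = -3.19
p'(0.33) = 0.22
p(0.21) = -3.31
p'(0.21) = 1.81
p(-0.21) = -4.66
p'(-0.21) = 3.68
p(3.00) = -159.92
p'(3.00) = -156.26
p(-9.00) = 3735.52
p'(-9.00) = -1273.46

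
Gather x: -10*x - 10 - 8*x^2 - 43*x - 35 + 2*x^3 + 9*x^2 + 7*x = 2*x^3 + x^2 - 46*x - 45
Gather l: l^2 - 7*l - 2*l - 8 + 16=l^2 - 9*l + 8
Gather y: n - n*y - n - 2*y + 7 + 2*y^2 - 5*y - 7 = 2*y^2 + y*(-n - 7)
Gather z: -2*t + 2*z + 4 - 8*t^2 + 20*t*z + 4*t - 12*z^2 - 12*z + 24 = -8*t^2 + 2*t - 12*z^2 + z*(20*t - 10) + 28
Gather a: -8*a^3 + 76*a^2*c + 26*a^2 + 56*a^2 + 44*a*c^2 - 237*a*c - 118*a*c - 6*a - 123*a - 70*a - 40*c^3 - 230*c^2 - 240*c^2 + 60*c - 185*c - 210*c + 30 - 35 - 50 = -8*a^3 + a^2*(76*c + 82) + a*(44*c^2 - 355*c - 199) - 40*c^3 - 470*c^2 - 335*c - 55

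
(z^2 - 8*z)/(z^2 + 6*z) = (z - 8)/(z + 6)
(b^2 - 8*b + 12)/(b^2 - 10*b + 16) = (b - 6)/(b - 8)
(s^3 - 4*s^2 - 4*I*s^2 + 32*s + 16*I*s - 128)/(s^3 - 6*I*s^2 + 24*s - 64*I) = (s - 4)/(s - 2*I)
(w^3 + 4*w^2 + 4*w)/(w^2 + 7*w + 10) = w*(w + 2)/(w + 5)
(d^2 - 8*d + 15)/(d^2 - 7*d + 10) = (d - 3)/(d - 2)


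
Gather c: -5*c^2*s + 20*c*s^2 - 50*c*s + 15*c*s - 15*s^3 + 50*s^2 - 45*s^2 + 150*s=-5*c^2*s + c*(20*s^2 - 35*s) - 15*s^3 + 5*s^2 + 150*s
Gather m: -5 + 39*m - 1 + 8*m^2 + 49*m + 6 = 8*m^2 + 88*m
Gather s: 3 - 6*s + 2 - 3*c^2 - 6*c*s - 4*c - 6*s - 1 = -3*c^2 - 4*c + s*(-6*c - 12) + 4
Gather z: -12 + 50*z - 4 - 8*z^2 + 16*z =-8*z^2 + 66*z - 16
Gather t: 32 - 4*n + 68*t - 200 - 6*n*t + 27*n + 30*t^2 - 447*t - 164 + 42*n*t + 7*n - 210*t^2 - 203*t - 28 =30*n - 180*t^2 + t*(36*n - 582) - 360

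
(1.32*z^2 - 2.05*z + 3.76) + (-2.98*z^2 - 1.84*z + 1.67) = -1.66*z^2 - 3.89*z + 5.43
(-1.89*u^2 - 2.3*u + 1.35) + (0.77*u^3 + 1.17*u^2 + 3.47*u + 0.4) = 0.77*u^3 - 0.72*u^2 + 1.17*u + 1.75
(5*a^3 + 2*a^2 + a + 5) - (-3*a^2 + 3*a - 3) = 5*a^3 + 5*a^2 - 2*a + 8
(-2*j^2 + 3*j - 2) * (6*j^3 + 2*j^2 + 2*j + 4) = -12*j^5 + 14*j^4 - 10*j^3 - 6*j^2 + 8*j - 8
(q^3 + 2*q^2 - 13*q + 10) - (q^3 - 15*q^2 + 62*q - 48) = 17*q^2 - 75*q + 58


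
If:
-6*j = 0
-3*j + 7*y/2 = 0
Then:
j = 0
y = 0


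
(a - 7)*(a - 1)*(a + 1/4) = a^3 - 31*a^2/4 + 5*a + 7/4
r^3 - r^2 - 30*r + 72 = (r - 4)*(r - 3)*(r + 6)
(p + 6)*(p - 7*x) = p^2 - 7*p*x + 6*p - 42*x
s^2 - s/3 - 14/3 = (s - 7/3)*(s + 2)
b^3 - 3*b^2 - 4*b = b*(b - 4)*(b + 1)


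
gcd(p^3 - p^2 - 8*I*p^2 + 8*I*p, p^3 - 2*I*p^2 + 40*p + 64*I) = p - 8*I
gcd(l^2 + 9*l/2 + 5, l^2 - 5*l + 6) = 1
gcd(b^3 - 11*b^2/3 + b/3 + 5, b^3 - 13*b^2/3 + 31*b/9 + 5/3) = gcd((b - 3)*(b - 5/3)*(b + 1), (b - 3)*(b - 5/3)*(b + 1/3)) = b^2 - 14*b/3 + 5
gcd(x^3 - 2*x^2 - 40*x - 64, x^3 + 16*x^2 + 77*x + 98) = x + 2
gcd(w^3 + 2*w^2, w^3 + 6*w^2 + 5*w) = w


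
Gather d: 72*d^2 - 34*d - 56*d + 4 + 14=72*d^2 - 90*d + 18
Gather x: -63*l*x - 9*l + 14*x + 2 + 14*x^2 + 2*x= -9*l + 14*x^2 + x*(16 - 63*l) + 2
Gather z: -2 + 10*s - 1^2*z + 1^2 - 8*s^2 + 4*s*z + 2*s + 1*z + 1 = -8*s^2 + 4*s*z + 12*s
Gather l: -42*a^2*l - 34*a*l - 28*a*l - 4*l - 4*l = l*(-42*a^2 - 62*a - 8)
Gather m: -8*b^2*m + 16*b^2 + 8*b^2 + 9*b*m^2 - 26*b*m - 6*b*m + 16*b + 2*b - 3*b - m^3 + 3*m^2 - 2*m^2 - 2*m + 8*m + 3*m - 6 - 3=24*b^2 + 15*b - m^3 + m^2*(9*b + 1) + m*(-8*b^2 - 32*b + 9) - 9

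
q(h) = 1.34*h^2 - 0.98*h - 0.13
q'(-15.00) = -41.18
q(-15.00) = 316.07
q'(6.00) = 15.10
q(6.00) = 42.23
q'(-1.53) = -5.08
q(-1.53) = 4.51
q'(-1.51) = -5.03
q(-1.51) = 4.41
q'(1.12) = 2.02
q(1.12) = 0.45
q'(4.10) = 10.01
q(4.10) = 18.38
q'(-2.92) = -8.81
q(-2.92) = 14.16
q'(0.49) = 0.33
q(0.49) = -0.29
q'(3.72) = 8.99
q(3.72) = 14.77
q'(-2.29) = -7.12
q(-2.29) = 9.14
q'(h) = 2.68*h - 0.98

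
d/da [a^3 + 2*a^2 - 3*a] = 3*a^2 + 4*a - 3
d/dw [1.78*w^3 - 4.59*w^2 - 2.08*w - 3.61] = 5.34*w^2 - 9.18*w - 2.08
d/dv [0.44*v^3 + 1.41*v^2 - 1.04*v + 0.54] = 1.32*v^2 + 2.82*v - 1.04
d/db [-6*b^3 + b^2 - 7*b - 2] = -18*b^2 + 2*b - 7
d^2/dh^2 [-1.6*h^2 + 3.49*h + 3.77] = -3.20000000000000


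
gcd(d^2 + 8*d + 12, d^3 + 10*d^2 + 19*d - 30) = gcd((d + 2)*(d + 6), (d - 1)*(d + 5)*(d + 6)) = d + 6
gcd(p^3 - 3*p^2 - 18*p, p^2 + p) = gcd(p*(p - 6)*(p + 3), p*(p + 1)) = p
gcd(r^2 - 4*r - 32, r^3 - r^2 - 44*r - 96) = r^2 - 4*r - 32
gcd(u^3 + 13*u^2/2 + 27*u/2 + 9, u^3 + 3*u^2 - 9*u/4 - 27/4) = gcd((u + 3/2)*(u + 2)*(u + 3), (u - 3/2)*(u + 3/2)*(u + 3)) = u^2 + 9*u/2 + 9/2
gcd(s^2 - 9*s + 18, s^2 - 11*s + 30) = s - 6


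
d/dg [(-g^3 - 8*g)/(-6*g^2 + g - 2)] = (-g*(12*g - 1)*(g^2 + 8) + (3*g^2 + 8)*(6*g^2 - g + 2))/(6*g^2 - g + 2)^2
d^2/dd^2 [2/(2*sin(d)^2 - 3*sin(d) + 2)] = 2*(-16*sin(d)^4 + 18*sin(d)^3 + 31*sin(d)^2 - 42*sin(d) + 10)/(-3*sin(d) - cos(2*d) + 3)^3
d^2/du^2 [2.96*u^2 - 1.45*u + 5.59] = 5.92000000000000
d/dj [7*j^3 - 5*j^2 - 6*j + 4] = 21*j^2 - 10*j - 6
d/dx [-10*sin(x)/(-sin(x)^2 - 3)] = 10*(cos(x)^2 + 2)*cos(x)/(sin(x)^2 + 3)^2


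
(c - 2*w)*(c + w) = c^2 - c*w - 2*w^2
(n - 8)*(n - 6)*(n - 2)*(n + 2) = n^4 - 14*n^3 + 44*n^2 + 56*n - 192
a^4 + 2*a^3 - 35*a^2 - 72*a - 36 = (a - 6)*(a + 1)^2*(a + 6)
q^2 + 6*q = q*(q + 6)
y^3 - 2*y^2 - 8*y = y*(y - 4)*(y + 2)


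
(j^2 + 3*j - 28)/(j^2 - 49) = (j - 4)/(j - 7)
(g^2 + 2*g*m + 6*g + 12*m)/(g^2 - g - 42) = (g + 2*m)/(g - 7)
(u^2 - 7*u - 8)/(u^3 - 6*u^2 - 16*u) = (u + 1)/(u*(u + 2))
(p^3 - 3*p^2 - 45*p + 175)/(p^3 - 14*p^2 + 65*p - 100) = (p + 7)/(p - 4)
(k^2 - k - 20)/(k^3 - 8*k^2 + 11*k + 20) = (k + 4)/(k^2 - 3*k - 4)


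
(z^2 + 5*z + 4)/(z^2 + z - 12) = (z + 1)/(z - 3)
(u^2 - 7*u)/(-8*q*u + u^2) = (7 - u)/(8*q - u)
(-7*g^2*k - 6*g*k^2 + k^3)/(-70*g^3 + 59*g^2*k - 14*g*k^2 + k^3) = k*(g + k)/(10*g^2 - 7*g*k + k^2)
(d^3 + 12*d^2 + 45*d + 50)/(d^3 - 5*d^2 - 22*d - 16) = (d^2 + 10*d + 25)/(d^2 - 7*d - 8)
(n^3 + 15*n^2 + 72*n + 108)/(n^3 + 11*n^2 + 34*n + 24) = (n^2 + 9*n + 18)/(n^2 + 5*n + 4)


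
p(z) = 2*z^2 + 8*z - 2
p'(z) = 4*z + 8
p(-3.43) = -5.91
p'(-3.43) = -5.72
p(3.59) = 52.50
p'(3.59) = 22.36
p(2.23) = 25.79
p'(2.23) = 16.92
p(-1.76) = -9.88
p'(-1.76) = 0.96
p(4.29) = 69.13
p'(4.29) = 25.16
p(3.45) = 49.40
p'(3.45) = 21.80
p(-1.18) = -8.66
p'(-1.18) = 3.28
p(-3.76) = -3.80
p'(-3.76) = -7.04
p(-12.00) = 190.00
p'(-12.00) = -40.00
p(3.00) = 40.00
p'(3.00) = 20.00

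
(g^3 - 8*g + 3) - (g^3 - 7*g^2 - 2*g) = 7*g^2 - 6*g + 3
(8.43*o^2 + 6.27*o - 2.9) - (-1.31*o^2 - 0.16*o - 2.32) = 9.74*o^2 + 6.43*o - 0.58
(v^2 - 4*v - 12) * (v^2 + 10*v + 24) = v^4 + 6*v^3 - 28*v^2 - 216*v - 288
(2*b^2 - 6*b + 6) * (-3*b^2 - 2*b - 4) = -6*b^4 + 14*b^3 - 14*b^2 + 12*b - 24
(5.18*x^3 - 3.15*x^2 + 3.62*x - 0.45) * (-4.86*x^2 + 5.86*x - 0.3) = -25.1748*x^5 + 45.6638*x^4 - 37.6062*x^3 + 24.3452*x^2 - 3.723*x + 0.135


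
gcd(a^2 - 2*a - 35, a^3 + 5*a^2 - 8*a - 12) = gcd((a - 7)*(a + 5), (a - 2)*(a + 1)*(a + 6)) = 1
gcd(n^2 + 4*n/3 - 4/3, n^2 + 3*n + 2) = n + 2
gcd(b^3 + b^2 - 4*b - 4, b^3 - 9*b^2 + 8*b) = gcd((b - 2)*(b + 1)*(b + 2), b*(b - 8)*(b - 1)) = 1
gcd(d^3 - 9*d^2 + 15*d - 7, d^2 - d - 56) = 1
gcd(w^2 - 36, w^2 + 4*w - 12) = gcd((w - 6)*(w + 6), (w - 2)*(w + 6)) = w + 6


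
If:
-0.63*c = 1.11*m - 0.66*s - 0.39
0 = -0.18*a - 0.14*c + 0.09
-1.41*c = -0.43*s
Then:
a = 0.5 - 0.237194641449961*s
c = 0.304964539007092*s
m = 0.421506612995975*s + 0.351351351351351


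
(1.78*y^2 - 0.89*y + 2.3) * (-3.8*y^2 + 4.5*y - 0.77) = -6.764*y^4 + 11.392*y^3 - 14.1156*y^2 + 11.0353*y - 1.771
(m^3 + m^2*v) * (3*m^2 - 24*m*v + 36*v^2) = 3*m^5 - 21*m^4*v + 12*m^3*v^2 + 36*m^2*v^3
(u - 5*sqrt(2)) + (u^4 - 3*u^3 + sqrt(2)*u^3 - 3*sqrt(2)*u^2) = u^4 - 3*u^3 + sqrt(2)*u^3 - 3*sqrt(2)*u^2 + u - 5*sqrt(2)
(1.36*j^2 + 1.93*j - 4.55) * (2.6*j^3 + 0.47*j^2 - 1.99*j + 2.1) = 3.536*j^5 + 5.6572*j^4 - 13.6293*j^3 - 3.1232*j^2 + 13.1075*j - 9.555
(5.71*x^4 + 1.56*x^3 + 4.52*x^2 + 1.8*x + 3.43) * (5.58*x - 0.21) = 31.8618*x^5 + 7.5057*x^4 + 24.894*x^3 + 9.0948*x^2 + 18.7614*x - 0.7203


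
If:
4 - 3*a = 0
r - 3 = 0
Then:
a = 4/3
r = 3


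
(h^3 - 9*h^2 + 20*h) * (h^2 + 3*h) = h^5 - 6*h^4 - 7*h^3 + 60*h^2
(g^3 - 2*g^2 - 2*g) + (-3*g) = g^3 - 2*g^2 - 5*g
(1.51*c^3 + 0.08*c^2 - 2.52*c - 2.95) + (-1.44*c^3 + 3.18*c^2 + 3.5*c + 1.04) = 0.0700000000000001*c^3 + 3.26*c^2 + 0.98*c - 1.91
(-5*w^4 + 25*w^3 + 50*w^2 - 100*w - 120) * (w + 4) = -5*w^5 + 5*w^4 + 150*w^3 + 100*w^2 - 520*w - 480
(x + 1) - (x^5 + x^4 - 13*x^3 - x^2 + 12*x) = -x^5 - x^4 + 13*x^3 + x^2 - 11*x + 1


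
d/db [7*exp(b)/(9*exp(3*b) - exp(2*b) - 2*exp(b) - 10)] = 7*(-18*exp(3*b) + exp(2*b) - 10)*exp(b)/(81*exp(6*b) - 18*exp(5*b) - 35*exp(4*b) - 176*exp(3*b) + 24*exp(2*b) + 40*exp(b) + 100)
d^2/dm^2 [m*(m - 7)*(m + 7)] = 6*m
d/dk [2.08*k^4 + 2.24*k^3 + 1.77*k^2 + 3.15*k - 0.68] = 8.32*k^3 + 6.72*k^2 + 3.54*k + 3.15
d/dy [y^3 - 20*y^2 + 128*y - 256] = 3*y^2 - 40*y + 128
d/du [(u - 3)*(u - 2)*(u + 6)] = 3*u^2 + 2*u - 24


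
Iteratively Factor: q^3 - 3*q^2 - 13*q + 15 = (q + 3)*(q^2 - 6*q + 5) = (q - 1)*(q + 3)*(q - 5)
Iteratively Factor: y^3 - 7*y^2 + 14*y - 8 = (y - 2)*(y^2 - 5*y + 4) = (y - 4)*(y - 2)*(y - 1)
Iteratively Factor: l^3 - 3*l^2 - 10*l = (l)*(l^2 - 3*l - 10) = l*(l - 5)*(l + 2)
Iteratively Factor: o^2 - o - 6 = (o - 3)*(o + 2)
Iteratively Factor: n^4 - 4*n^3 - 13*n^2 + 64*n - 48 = (n + 4)*(n^3 - 8*n^2 + 19*n - 12) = (n - 1)*(n + 4)*(n^2 - 7*n + 12) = (n - 3)*(n - 1)*(n + 4)*(n - 4)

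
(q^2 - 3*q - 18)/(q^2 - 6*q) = (q + 3)/q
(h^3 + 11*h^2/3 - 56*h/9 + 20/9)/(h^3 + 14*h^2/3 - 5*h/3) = (9*h^2 - 12*h + 4)/(3*h*(3*h - 1))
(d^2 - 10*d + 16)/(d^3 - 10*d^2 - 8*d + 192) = (d - 2)/(d^2 - 2*d - 24)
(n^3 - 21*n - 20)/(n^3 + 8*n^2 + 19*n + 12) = (n - 5)/(n + 3)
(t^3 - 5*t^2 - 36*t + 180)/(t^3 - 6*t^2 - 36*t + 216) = (t - 5)/(t - 6)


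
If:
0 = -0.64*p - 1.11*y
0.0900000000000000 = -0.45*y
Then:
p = 0.35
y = -0.20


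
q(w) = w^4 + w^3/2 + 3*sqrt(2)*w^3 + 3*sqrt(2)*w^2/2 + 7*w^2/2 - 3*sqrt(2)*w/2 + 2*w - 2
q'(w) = 4*w^3 + 3*w^2/2 + 9*sqrt(2)*w^2 + 3*sqrt(2)*w + 7*w - 3*sqrt(2)/2 + 2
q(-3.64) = 19.74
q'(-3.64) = -45.44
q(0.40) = -0.82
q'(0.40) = 6.91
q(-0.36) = -1.43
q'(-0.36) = -2.51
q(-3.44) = 11.91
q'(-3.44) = -33.26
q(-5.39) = 263.34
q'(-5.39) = -273.73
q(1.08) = 11.76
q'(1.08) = 33.66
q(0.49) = -0.09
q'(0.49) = 9.27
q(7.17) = 4677.14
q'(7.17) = 2286.34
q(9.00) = 10470.62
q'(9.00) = 4169.52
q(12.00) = 29737.30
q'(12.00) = 9095.61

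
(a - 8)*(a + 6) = a^2 - 2*a - 48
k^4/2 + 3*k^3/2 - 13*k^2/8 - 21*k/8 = k*(k/2 + 1/2)*(k - 3/2)*(k + 7/2)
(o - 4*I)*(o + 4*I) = o^2 + 16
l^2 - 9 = (l - 3)*(l + 3)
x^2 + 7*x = x*(x + 7)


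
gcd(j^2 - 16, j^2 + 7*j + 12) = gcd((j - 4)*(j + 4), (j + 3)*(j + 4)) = j + 4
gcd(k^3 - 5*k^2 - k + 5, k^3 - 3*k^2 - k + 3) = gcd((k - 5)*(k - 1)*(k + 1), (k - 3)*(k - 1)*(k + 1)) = k^2 - 1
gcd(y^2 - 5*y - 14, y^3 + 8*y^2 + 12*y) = y + 2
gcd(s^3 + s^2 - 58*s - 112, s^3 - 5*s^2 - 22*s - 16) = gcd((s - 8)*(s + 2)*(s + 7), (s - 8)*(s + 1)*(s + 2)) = s^2 - 6*s - 16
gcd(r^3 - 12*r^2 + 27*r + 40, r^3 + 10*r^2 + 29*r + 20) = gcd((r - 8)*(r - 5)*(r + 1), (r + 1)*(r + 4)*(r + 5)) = r + 1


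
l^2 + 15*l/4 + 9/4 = (l + 3/4)*(l + 3)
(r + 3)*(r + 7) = r^2 + 10*r + 21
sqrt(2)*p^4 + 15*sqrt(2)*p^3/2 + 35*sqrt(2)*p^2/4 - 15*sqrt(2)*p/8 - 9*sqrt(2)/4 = (p - 1/2)*(p + 3/2)*(p + 6)*(sqrt(2)*p + sqrt(2)/2)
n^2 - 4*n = n*(n - 4)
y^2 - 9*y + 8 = (y - 8)*(y - 1)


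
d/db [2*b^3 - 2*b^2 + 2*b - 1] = 6*b^2 - 4*b + 2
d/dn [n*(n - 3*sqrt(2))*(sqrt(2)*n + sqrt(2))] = 3*sqrt(2)*n^2 - 12*n + 2*sqrt(2)*n - 6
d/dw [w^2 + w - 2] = 2*w + 1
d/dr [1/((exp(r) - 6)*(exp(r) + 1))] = (5 - 2*exp(r))*exp(r)/(exp(4*r) - 10*exp(3*r) + 13*exp(2*r) + 60*exp(r) + 36)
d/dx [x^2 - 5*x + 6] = 2*x - 5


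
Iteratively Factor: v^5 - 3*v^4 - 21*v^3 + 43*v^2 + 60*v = (v - 3)*(v^4 - 21*v^2 - 20*v) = (v - 3)*(v + 4)*(v^3 - 4*v^2 - 5*v) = (v - 5)*(v - 3)*(v + 4)*(v^2 + v) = (v - 5)*(v - 3)*(v + 1)*(v + 4)*(v)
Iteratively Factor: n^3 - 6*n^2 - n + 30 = (n + 2)*(n^2 - 8*n + 15) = (n - 3)*(n + 2)*(n - 5)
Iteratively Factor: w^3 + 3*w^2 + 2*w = (w + 2)*(w^2 + w) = w*(w + 2)*(w + 1)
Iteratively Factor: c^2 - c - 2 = (c - 2)*(c + 1)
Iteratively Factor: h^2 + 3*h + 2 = (h + 2)*(h + 1)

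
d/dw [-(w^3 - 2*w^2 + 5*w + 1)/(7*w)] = -2*w/7 + 2/7 + 1/(7*w^2)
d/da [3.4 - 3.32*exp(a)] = -3.32*exp(a)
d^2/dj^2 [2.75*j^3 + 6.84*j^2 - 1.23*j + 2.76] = 16.5*j + 13.68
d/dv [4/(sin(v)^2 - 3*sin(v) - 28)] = 4*(3 - 2*sin(v))*cos(v)/((sin(v) - 7)^2*(sin(v) + 4)^2)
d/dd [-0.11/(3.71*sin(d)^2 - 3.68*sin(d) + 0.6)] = (0.8162*sin(d) - 0.4048)*cos(d)/(3.71*sin(d)^2 - 3.68*sin(d) + 0.6)^2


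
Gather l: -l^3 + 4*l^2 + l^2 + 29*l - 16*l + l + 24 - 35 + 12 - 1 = -l^3 + 5*l^2 + 14*l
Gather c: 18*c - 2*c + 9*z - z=16*c + 8*z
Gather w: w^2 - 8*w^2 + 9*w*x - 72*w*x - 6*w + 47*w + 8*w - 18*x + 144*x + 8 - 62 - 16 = -7*w^2 + w*(49 - 63*x) + 126*x - 70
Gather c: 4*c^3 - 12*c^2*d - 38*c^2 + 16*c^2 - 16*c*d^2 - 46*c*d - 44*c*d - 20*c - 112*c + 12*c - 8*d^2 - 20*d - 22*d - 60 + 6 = 4*c^3 + c^2*(-12*d - 22) + c*(-16*d^2 - 90*d - 120) - 8*d^2 - 42*d - 54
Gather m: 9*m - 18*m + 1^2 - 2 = -9*m - 1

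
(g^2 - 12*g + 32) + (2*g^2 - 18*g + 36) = 3*g^2 - 30*g + 68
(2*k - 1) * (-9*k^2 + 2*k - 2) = -18*k^3 + 13*k^2 - 6*k + 2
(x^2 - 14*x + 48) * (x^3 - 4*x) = x^5 - 14*x^4 + 44*x^3 + 56*x^2 - 192*x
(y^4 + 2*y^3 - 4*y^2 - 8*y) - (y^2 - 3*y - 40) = y^4 + 2*y^3 - 5*y^2 - 5*y + 40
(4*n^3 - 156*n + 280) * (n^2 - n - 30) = 4*n^5 - 4*n^4 - 276*n^3 + 436*n^2 + 4400*n - 8400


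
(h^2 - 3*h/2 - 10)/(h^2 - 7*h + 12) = (h + 5/2)/(h - 3)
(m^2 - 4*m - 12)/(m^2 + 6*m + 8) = (m - 6)/(m + 4)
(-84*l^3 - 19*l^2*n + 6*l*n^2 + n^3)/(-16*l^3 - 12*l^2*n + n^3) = (21*l^2 + 10*l*n + n^2)/(4*l^2 + 4*l*n + n^2)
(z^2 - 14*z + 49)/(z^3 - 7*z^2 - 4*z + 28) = (z - 7)/(z^2 - 4)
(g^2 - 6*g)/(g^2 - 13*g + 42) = g/(g - 7)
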